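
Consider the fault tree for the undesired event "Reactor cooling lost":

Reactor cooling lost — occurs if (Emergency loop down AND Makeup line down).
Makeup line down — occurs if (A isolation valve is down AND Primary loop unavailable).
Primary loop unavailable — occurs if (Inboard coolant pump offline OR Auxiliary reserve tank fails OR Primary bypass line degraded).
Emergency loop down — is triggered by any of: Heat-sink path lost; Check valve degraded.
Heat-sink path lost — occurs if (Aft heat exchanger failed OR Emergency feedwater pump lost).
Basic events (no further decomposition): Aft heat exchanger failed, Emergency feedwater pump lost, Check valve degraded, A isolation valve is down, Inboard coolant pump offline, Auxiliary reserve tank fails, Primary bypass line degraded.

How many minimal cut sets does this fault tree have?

9

Heat-sink path lost [OR]: union of children's cut sets → 2 cut set(s).
Emergency loop down [OR]: union of children's cut sets → 3 cut set(s).
Primary loop unavailable [OR]: union of children's cut sets → 3 cut set(s).
Makeup line down [AND]: one cut set from each child combined → 1 × 3 = 3 cut set(s).
Reactor cooling lost [AND]: one cut set from each child combined → 3 × 3 = 9 cut set(s).
Minimal cut sets: {A isolation valve is down, Aft heat exchanger failed, Inboard coolant pump offline}; {A isolation valve is down, Aft heat exchanger failed, Auxiliary reserve tank fails}; {A isolation valve is down, Aft heat exchanger failed, Primary bypass line degraded}; {A isolation valve is down, Emergency feedwater pump lost, Inboard coolant pump offline}; {A isolation valve is down, Auxiliary reserve tank fails, Emergency feedwater pump lost}; {A isolation valve is down, Emergency feedwater pump lost, Primary bypass line degraded}; {A isolation valve is down, Check valve degraded, Inboard coolant pump offline}; {A isolation valve is down, Auxiliary reserve tank fails, Check valve degraded}; {A isolation valve is down, Check valve degraded, Primary bypass line degraded}.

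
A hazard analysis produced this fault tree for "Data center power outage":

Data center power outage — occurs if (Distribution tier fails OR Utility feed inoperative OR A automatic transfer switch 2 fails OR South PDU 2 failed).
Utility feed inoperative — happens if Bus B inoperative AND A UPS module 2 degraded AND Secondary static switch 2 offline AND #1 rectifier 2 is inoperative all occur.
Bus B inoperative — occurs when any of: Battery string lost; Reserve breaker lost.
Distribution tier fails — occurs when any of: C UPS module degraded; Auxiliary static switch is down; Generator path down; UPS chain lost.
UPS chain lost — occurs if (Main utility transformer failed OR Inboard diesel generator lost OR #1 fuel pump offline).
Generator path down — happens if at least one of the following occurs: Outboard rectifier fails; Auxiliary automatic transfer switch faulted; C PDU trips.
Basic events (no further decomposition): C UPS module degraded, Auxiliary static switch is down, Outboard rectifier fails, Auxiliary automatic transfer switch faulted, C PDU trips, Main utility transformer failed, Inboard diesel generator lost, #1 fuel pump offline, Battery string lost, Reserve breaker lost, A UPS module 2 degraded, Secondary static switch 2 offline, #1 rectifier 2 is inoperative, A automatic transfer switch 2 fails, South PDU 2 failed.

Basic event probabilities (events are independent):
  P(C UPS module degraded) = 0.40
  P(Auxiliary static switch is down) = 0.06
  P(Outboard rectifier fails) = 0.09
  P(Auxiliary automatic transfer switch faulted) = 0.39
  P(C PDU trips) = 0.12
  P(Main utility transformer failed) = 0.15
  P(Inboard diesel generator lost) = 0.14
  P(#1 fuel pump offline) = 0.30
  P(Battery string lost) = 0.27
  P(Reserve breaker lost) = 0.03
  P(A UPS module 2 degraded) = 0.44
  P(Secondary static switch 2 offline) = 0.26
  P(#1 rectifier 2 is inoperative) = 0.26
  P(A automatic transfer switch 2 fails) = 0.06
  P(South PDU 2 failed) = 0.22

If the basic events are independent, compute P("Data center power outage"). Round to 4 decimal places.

0.8975

P(Generator path down) [OR] = 1 − (1−0.09) × (1−0.39) × (1−0.12) = 0.511512
P(UPS chain lost) [OR] = 1 − (1−0.15) × (1−0.14) × (1−0.30) = 0.488300
P(Distribution tier fails) [OR] = 1 − (1−0.40) × (1−0.06) × (1−0.511512) × (1−0.488300) = 0.859023
P(Bus B inoperative) [OR] = 1 − (1−0.27) × (1−0.03) = 0.291900
P(Utility feed inoperative) [AND] = 0.291900 × 0.44 × 0.26 × 0.26 = 0.008682
P(Data center power outage) [OR] = 1 − (1−0.859023) × (1−0.008682) × (1−0.06) × (1−0.22) = 0.897533
Rounded to 4 decimal places: P(Data center power outage) ≈ 0.8975.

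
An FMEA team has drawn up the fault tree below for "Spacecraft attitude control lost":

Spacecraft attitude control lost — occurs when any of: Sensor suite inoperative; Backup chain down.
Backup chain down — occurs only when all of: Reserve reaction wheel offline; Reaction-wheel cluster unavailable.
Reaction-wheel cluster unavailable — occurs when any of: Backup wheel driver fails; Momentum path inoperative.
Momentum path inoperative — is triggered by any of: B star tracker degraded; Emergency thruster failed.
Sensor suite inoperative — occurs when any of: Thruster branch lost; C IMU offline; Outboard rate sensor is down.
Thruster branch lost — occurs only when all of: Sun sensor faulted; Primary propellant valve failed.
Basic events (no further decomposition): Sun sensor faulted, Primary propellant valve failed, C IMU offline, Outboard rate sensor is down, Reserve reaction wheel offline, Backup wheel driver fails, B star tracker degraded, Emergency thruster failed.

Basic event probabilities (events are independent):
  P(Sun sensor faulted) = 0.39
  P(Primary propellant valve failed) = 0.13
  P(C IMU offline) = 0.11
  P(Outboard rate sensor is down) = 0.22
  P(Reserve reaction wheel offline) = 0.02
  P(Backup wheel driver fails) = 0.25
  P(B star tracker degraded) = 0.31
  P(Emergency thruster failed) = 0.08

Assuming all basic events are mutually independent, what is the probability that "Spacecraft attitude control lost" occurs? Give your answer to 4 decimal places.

0.3479

P(Thruster branch lost) [AND] = 0.39 × 0.13 = 0.050700
P(Sensor suite inoperative) [OR] = 1 − (1−0.050700) × (1−0.11) × (1−0.22) = 0.340996
P(Momentum path inoperative) [OR] = 1 − (1−0.31) × (1−0.08) = 0.365200
P(Reaction-wheel cluster unavailable) [OR] = 1 − (1−0.25) × (1−0.365200) = 0.523900
P(Backup chain down) [AND] = 0.02 × 0.523900 = 0.010478
P(Spacecraft attitude control lost) [OR] = 1 − (1−0.340996) × (1−0.010478) = 0.347901
Rounded to 4 decimal places: P(Spacecraft attitude control lost) ≈ 0.3479.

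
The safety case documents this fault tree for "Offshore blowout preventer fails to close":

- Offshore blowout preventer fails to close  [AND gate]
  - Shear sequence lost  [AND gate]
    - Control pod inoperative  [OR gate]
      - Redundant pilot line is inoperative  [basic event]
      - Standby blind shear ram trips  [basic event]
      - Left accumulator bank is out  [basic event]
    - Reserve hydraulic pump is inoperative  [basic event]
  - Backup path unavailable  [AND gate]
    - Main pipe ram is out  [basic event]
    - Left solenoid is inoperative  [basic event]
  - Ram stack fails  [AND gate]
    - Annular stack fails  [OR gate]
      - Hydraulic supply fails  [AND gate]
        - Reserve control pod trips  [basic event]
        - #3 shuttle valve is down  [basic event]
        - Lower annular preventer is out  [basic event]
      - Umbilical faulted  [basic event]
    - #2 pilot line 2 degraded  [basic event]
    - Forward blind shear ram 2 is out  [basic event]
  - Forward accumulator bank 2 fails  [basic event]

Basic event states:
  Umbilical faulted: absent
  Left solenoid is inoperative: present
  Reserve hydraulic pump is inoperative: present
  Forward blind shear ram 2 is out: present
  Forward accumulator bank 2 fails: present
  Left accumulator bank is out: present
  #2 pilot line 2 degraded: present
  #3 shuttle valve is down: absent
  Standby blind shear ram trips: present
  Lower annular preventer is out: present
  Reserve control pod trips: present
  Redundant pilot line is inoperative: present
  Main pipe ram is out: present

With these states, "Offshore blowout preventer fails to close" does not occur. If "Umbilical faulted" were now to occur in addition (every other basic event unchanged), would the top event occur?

Counterfactual: set "Umbilical faulted" to occurred.
Control pod inoperative [OR]: Redundant pilot line is inoperative=occurs, Standby blind shear ram trips=occurs, Left accumulator bank is out=occurs → at least one input occurs → occurs.
Shear sequence lost [AND]: Control pod inoperative=occurs, Reserve hydraulic pump is inoperative=occurs → all inputs occur → occurs.
Backup path unavailable [AND]: Main pipe ram is out=occurs, Left solenoid is inoperative=occurs → all inputs occur → occurs.
Hydraulic supply fails [AND]: Reserve control pod trips=occurs, #3 shuttle valve is down=not, Lower annular preventer is out=occurs → not all inputs occur → does not occur.
Annular stack fails [OR]: Hydraulic supply fails=not, Umbilical faulted=occurs → at least one input occurs → occurs.
Ram stack fails [AND]: Annular stack fails=occurs, #2 pilot line 2 degraded=occurs, Forward blind shear ram 2 is out=occurs → all inputs occur → occurs.
Offshore blowout preventer fails to close [AND]: Shear sequence lost=occurs, Backup path unavailable=occurs, Ram stack fails=occurs, Forward accumulator bank 2 fails=occurs → all inputs occur → occurs.

Yes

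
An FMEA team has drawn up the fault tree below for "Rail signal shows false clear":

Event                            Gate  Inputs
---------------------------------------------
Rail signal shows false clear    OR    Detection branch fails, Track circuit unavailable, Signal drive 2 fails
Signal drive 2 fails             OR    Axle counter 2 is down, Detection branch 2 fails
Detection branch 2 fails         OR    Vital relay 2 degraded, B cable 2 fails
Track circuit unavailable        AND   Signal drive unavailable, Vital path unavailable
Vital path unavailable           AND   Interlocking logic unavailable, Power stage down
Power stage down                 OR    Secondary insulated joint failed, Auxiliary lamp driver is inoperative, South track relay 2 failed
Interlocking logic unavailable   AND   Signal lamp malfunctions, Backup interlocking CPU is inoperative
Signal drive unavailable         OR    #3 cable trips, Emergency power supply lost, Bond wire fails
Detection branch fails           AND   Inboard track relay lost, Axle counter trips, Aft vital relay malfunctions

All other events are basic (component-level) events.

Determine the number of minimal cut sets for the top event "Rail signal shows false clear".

Detection branch fails [AND]: one cut set from each child combined → 1 × 1 × 1 = 1 cut set(s).
Signal drive unavailable [OR]: union of children's cut sets → 3 cut set(s).
Interlocking logic unavailable [AND]: one cut set from each child combined → 1 × 1 = 1 cut set(s).
Power stage down [OR]: union of children's cut sets → 3 cut set(s).
Vital path unavailable [AND]: one cut set from each child combined → 1 × 3 = 3 cut set(s).
Track circuit unavailable [AND]: one cut set from each child combined → 3 × 3 = 9 cut set(s).
Detection branch 2 fails [OR]: union of children's cut sets → 2 cut set(s).
Signal drive 2 fails [OR]: union of children's cut sets → 3 cut set(s).
Rail signal shows false clear [OR]: union of children's cut sets → 13 cut set(s).

13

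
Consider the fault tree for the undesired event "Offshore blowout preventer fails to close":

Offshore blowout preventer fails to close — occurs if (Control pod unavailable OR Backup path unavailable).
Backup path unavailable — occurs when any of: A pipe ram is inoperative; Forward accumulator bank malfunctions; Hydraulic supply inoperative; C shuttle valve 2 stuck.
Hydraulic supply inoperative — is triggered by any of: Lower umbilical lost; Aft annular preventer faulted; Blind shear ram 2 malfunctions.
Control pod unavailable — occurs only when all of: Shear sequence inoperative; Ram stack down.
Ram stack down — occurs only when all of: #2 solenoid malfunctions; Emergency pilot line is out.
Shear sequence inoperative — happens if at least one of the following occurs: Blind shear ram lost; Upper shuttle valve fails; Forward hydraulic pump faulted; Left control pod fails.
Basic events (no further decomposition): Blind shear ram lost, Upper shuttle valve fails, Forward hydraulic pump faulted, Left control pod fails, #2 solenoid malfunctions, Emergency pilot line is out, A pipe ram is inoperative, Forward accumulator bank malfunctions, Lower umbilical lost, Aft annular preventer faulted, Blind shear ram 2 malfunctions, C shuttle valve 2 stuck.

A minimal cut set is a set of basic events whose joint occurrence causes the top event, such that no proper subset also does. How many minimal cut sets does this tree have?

Shear sequence inoperative [OR]: union of children's cut sets → 4 cut set(s).
Ram stack down [AND]: one cut set from each child combined → 1 × 1 = 1 cut set(s).
Control pod unavailable [AND]: one cut set from each child combined → 4 × 1 = 4 cut set(s).
Hydraulic supply inoperative [OR]: union of children's cut sets → 3 cut set(s).
Backup path unavailable [OR]: union of children's cut sets → 6 cut set(s).
Offshore blowout preventer fails to close [OR]: union of children's cut sets → 10 cut set(s).
Minimal cut sets: {#2 solenoid malfunctions, Blind shear ram lost, Emergency pilot line is out}; {#2 solenoid malfunctions, Emergency pilot line is out, Upper shuttle valve fails}; {#2 solenoid malfunctions, Emergency pilot line is out, Forward hydraulic pump faulted}; {#2 solenoid malfunctions, Emergency pilot line is out, Left control pod fails}; {A pipe ram is inoperative}; {Forward accumulator bank malfunctions}; {Lower umbilical lost}; {Aft annular preventer faulted}; {Blind shear ram 2 malfunctions}; {C shuttle valve 2 stuck}.

10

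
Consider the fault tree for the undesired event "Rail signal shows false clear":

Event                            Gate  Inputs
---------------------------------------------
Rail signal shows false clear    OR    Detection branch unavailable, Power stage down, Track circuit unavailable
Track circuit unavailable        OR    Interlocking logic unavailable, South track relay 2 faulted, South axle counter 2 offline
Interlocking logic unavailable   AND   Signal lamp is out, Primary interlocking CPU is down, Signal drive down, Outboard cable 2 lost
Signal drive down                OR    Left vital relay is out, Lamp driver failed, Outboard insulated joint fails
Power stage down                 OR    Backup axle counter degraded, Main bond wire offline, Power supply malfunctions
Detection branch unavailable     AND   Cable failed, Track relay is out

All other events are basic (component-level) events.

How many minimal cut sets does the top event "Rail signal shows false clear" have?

9

Detection branch unavailable [AND]: one cut set from each child combined → 1 × 1 = 1 cut set(s).
Power stage down [OR]: union of children's cut sets → 3 cut set(s).
Signal drive down [OR]: union of children's cut sets → 3 cut set(s).
Interlocking logic unavailable [AND]: one cut set from each child combined → 1 × 1 × 3 × 1 = 3 cut set(s).
Track circuit unavailable [OR]: union of children's cut sets → 5 cut set(s).
Rail signal shows false clear [OR]: union of children's cut sets → 9 cut set(s).
Minimal cut sets: {Cable failed, Track relay is out}; {Backup axle counter degraded}; {Main bond wire offline}; {Power supply malfunctions}; {Left vital relay is out, Outboard cable 2 lost, Primary interlocking CPU is down, Signal lamp is out}; {Lamp driver failed, Outboard cable 2 lost, Primary interlocking CPU is down, Signal lamp is out}; {Outboard cable 2 lost, Outboard insulated joint fails, Primary interlocking CPU is down, Signal lamp is out}; {South track relay 2 faulted}; {South axle counter 2 offline}.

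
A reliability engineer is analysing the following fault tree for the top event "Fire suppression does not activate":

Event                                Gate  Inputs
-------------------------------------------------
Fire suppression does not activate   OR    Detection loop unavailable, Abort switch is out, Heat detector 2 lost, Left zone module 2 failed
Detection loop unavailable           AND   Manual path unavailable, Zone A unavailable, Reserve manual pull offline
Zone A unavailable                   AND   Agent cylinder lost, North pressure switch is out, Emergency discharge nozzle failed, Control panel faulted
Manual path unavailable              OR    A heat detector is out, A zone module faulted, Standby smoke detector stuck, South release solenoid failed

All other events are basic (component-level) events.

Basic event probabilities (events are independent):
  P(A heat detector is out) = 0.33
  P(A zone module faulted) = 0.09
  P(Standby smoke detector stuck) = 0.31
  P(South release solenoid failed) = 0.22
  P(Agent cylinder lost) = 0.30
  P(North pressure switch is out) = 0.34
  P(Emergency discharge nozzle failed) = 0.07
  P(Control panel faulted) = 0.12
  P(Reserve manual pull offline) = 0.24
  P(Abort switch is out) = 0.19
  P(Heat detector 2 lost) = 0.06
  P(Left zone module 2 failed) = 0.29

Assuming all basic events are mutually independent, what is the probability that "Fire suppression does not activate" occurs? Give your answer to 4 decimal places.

0.4595

P(Manual path unavailable) [OR] = 1 − (1−0.33) × (1−0.09) × (1−0.31) × (1−0.22) = 0.671859
P(Zone A unavailable) [AND] = 0.30 × 0.34 × 0.07 × 0.12 = 0.000857
P(Detection loop unavailable) [AND] = 0.671859 × 0.000857 × 0.24 = 0.000138
P(Fire suppression does not activate) [OR] = 1 − (1−0.000138) × (1−0.19) × (1−0.06) × (1−0.29) = 0.459481
Rounded to 4 decimal places: P(Fire suppression does not activate) ≈ 0.4595.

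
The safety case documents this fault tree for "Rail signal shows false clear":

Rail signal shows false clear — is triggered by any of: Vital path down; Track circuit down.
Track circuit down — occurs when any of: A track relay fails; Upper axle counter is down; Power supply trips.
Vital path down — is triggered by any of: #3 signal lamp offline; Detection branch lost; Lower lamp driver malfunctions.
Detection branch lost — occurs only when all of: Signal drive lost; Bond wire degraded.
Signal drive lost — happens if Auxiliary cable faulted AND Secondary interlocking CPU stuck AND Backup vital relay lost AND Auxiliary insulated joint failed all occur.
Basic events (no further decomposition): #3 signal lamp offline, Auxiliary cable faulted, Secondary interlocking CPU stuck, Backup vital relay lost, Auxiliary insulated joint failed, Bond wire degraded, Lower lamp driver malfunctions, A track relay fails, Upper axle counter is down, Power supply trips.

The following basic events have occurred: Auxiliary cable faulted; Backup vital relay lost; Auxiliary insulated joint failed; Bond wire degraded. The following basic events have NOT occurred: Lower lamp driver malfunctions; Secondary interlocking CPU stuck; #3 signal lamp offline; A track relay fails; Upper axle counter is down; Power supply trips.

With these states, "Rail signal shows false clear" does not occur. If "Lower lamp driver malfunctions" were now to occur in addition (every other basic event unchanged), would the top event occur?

Counterfactual: set "Lower lamp driver malfunctions" to occurred.
Signal drive lost [AND]: Auxiliary cable faulted=occurs, Secondary interlocking CPU stuck=not, Backup vital relay lost=occurs, Auxiliary insulated joint failed=occurs → not all inputs occur → does not occur.
Detection branch lost [AND]: Signal drive lost=not, Bond wire degraded=occurs → not all inputs occur → does not occur.
Vital path down [OR]: #3 signal lamp offline=not, Detection branch lost=not, Lower lamp driver malfunctions=occurs → at least one input occurs → occurs.
Track circuit down [OR]: A track relay fails=not, Upper axle counter is down=not, Power supply trips=not → no input occurs → does not occur.
Rail signal shows false clear [OR]: Vital path down=occurs, Track circuit down=not → at least one input occurs → occurs.

Yes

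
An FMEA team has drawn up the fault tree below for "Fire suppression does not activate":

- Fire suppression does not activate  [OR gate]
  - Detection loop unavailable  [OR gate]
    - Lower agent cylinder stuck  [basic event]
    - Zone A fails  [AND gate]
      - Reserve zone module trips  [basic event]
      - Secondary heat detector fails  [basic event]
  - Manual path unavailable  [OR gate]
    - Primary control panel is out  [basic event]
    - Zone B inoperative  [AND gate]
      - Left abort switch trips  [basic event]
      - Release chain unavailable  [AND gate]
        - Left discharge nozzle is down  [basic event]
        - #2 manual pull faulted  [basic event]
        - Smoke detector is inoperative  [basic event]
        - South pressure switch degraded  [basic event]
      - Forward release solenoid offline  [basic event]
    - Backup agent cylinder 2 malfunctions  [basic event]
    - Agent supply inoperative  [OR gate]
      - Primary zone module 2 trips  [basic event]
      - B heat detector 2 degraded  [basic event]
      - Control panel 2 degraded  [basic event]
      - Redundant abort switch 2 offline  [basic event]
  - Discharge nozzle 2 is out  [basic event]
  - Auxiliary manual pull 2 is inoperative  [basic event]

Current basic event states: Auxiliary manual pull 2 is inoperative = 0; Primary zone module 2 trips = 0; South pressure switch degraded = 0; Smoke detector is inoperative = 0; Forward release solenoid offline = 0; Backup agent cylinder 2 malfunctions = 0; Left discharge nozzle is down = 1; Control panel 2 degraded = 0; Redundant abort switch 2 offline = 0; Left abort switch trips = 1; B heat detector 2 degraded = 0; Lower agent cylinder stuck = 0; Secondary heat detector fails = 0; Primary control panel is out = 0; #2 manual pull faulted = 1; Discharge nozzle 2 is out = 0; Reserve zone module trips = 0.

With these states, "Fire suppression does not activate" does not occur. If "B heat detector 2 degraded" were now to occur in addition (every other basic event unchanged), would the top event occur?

Yes

Counterfactual: set "B heat detector 2 degraded" to occurred.
Zone A fails [AND]: Reserve zone module trips=not, Secondary heat detector fails=not → not all inputs occur → does not occur.
Detection loop unavailable [OR]: Lower agent cylinder stuck=not, Zone A fails=not → no input occurs → does not occur.
Release chain unavailable [AND]: Left discharge nozzle is down=occurs, #2 manual pull faulted=occurs, Smoke detector is inoperative=not, South pressure switch degraded=not → not all inputs occur → does not occur.
Zone B inoperative [AND]: Left abort switch trips=occurs, Release chain unavailable=not, Forward release solenoid offline=not → not all inputs occur → does not occur.
Agent supply inoperative [OR]: Primary zone module 2 trips=not, B heat detector 2 degraded=occurs, Control panel 2 degraded=not, Redundant abort switch 2 offline=not → at least one input occurs → occurs.
Manual path unavailable [OR]: Primary control panel is out=not, Zone B inoperative=not, Backup agent cylinder 2 malfunctions=not, Agent supply inoperative=occurs → at least one input occurs → occurs.
Fire suppression does not activate [OR]: Detection loop unavailable=not, Manual path unavailable=occurs, Discharge nozzle 2 is out=not, Auxiliary manual pull 2 is inoperative=not → at least one input occurs → occurs.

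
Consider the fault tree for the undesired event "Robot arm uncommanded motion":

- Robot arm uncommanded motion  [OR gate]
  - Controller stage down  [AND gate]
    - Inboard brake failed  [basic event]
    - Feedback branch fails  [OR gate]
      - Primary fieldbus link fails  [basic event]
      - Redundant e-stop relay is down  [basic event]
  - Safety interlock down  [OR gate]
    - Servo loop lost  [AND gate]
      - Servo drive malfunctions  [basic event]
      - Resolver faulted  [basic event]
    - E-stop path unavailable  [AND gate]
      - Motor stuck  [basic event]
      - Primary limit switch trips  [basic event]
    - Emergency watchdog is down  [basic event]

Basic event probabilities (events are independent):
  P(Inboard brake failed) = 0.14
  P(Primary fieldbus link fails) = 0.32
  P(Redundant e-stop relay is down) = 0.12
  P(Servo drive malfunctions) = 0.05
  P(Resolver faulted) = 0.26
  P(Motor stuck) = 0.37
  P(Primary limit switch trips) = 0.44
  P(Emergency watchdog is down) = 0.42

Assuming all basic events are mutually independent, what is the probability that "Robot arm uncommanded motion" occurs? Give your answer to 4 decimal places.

P(Feedback branch fails) [OR] = 1 − (1−0.32) × (1−0.12) = 0.401600
P(Controller stage down) [AND] = 0.14 × 0.401600 = 0.056224
P(Servo loop lost) [AND] = 0.05 × 0.26 = 0.013000
P(E-stop path unavailable) [AND] = 0.37 × 0.44 = 0.162800
P(Safety interlock down) [OR] = 1 − (1−0.013000) × (1−0.162800) × (1−0.42) = 0.520736
P(Robot arm uncommanded motion) [OR] = 1 − (1−0.056224) × (1−0.520736) = 0.547682
Rounded to 4 decimal places: P(Robot arm uncommanded motion) ≈ 0.5477.

0.5477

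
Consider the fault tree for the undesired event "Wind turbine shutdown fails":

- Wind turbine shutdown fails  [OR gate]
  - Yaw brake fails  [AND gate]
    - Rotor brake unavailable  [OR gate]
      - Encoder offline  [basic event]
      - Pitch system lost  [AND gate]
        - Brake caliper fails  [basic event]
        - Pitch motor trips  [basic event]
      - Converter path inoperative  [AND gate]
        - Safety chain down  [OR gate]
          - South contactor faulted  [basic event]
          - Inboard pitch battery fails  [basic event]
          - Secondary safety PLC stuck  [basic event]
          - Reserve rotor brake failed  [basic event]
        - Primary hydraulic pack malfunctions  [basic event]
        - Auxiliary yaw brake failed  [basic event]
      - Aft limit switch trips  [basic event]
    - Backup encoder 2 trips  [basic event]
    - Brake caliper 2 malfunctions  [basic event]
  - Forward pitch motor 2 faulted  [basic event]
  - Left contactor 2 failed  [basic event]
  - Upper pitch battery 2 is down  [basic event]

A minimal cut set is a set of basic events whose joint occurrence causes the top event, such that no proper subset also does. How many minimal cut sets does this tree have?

10

Pitch system lost [AND]: one cut set from each child combined → 1 × 1 = 1 cut set(s).
Safety chain down [OR]: union of children's cut sets → 4 cut set(s).
Converter path inoperative [AND]: one cut set from each child combined → 4 × 1 × 1 = 4 cut set(s).
Rotor brake unavailable [OR]: union of children's cut sets → 7 cut set(s).
Yaw brake fails [AND]: one cut set from each child combined → 7 × 1 × 1 = 7 cut set(s).
Wind turbine shutdown fails [OR]: union of children's cut sets → 10 cut set(s).
Minimal cut sets: {Backup encoder 2 trips, Brake caliper 2 malfunctions, Encoder offline}; {Backup encoder 2 trips, Brake caliper 2 malfunctions, Brake caliper fails, Pitch motor trips}; {Auxiliary yaw brake failed, Backup encoder 2 trips, Brake caliper 2 malfunctions, Primary hydraulic pack malfunctions, South contactor faulted}; {Auxiliary yaw brake failed, Backup encoder 2 trips, Brake caliper 2 malfunctions, Inboard pitch battery fails, Primary hydraulic pack malfunctions}; {Auxiliary yaw brake failed, Backup encoder 2 trips, Brake caliper 2 malfunctions, Primary hydraulic pack malfunctions, Secondary safety PLC stuck}; {Auxiliary yaw brake failed, Backup encoder 2 trips, Brake caliper 2 malfunctions, Primary hydraulic pack malfunctions, Reserve rotor brake failed}; {Aft limit switch trips, Backup encoder 2 trips, Brake caliper 2 malfunctions}; {Forward pitch motor 2 faulted}; {Left contactor 2 failed}; {Upper pitch battery 2 is down}.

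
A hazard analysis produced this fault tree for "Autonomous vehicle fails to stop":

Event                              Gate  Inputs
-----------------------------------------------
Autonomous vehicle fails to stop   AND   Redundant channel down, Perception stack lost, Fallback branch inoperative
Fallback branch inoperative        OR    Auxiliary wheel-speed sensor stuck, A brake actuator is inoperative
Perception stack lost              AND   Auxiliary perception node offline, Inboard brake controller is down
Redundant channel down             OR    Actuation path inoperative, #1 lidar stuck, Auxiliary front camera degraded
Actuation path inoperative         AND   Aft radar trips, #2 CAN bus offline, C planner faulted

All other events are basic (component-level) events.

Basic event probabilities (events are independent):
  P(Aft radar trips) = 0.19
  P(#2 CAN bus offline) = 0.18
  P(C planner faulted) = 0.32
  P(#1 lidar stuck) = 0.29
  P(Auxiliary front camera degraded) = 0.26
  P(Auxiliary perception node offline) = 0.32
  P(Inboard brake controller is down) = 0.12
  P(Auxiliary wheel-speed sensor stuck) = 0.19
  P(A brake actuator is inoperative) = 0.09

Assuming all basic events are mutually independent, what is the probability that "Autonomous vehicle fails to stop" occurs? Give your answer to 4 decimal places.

P(Actuation path inoperative) [AND] = 0.19 × 0.18 × 0.32 = 0.010944
P(Redundant channel down) [OR] = 1 − (1−0.010944) × (1−0.29) × (1−0.26) = 0.480350
P(Perception stack lost) [AND] = 0.32 × 0.12 = 0.038400
P(Fallback branch inoperative) [OR] = 1 − (1−0.19) × (1−0.09) = 0.262900
P(Autonomous vehicle fails to stop) [AND] = 0.480350 × 0.038400 × 0.262900 = 0.004849
Rounded to 4 decimal places: P(Autonomous vehicle fails to stop) ≈ 0.0048.

0.0048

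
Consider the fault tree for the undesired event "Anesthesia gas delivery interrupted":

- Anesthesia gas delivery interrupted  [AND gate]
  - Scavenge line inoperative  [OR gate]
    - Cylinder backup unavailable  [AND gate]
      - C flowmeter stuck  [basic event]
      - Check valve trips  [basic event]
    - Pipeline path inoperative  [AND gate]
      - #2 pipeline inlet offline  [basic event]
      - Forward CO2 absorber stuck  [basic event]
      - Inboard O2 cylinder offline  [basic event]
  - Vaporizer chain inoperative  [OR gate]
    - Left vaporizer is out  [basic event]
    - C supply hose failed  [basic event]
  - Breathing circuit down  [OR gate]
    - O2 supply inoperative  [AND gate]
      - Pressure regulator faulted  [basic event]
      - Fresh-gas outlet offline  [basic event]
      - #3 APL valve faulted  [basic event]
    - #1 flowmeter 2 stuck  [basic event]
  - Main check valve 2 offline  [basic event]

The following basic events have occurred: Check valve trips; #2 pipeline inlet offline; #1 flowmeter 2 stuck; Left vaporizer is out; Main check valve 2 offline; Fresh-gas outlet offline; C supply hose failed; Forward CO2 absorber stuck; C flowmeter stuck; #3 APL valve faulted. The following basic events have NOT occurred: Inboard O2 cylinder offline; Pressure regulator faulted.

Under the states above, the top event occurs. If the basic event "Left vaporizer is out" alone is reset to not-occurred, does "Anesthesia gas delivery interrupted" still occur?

Counterfactual: set "Left vaporizer is out" to not occurred.
Cylinder backup unavailable [AND]: C flowmeter stuck=occurs, Check valve trips=occurs → all inputs occur → occurs.
Pipeline path inoperative [AND]: #2 pipeline inlet offline=occurs, Forward CO2 absorber stuck=occurs, Inboard O2 cylinder offline=not → not all inputs occur → does not occur.
Scavenge line inoperative [OR]: Cylinder backup unavailable=occurs, Pipeline path inoperative=not → at least one input occurs → occurs.
Vaporizer chain inoperative [OR]: Left vaporizer is out=not, C supply hose failed=occurs → at least one input occurs → occurs.
O2 supply inoperative [AND]: Pressure regulator faulted=not, Fresh-gas outlet offline=occurs, #3 APL valve faulted=occurs → not all inputs occur → does not occur.
Breathing circuit down [OR]: O2 supply inoperative=not, #1 flowmeter 2 stuck=occurs → at least one input occurs → occurs.
Anesthesia gas delivery interrupted [AND]: Scavenge line inoperative=occurs, Vaporizer chain inoperative=occurs, Breathing circuit down=occurs, Main check valve 2 offline=occurs → all inputs occur → occurs.

Yes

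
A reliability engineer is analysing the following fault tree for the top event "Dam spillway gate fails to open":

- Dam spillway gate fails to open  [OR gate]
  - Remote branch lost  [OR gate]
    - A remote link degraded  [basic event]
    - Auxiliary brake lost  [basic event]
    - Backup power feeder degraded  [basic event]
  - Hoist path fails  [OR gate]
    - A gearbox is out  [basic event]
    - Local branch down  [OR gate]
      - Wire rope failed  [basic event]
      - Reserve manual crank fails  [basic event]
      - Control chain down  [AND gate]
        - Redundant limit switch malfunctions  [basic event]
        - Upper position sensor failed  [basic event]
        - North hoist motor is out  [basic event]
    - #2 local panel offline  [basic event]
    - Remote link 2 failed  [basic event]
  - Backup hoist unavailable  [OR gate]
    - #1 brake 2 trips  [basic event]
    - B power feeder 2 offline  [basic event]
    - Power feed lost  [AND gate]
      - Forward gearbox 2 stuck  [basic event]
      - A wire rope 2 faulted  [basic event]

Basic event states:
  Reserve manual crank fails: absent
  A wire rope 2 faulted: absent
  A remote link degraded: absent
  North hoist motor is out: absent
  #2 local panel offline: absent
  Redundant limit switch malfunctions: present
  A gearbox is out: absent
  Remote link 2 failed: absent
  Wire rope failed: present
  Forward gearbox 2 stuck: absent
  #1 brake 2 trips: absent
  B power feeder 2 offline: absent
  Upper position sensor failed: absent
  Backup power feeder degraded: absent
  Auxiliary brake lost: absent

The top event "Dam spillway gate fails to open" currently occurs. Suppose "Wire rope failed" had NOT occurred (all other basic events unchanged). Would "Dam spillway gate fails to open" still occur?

No

Counterfactual: set "Wire rope failed" to not occurred.
Remote branch lost [OR]: A remote link degraded=not, Auxiliary brake lost=not, Backup power feeder degraded=not → no input occurs → does not occur.
Control chain down [AND]: Redundant limit switch malfunctions=occurs, Upper position sensor failed=not, North hoist motor is out=not → not all inputs occur → does not occur.
Local branch down [OR]: Wire rope failed=not, Reserve manual crank fails=not, Control chain down=not → no input occurs → does not occur.
Hoist path fails [OR]: A gearbox is out=not, Local branch down=not, #2 local panel offline=not, Remote link 2 failed=not → no input occurs → does not occur.
Power feed lost [AND]: Forward gearbox 2 stuck=not, A wire rope 2 faulted=not → not all inputs occur → does not occur.
Backup hoist unavailable [OR]: #1 brake 2 trips=not, B power feeder 2 offline=not, Power feed lost=not → no input occurs → does not occur.
Dam spillway gate fails to open [OR]: Remote branch lost=not, Hoist path fails=not, Backup hoist unavailable=not → no input occurs → does not occur.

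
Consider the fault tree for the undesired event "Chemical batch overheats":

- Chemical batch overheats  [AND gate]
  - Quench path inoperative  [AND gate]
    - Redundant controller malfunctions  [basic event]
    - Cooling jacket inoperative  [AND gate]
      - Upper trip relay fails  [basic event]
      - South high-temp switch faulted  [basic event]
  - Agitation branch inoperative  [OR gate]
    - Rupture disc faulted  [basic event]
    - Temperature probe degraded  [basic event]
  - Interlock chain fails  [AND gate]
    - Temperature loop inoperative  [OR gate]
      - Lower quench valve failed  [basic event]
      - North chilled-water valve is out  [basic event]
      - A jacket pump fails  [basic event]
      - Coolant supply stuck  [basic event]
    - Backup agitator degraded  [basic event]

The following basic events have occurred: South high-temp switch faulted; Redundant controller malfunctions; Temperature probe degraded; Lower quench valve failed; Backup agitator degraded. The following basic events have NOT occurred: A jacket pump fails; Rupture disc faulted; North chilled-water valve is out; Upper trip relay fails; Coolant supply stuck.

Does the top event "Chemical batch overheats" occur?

No

Cooling jacket inoperative [AND]: Upper trip relay fails=not, South high-temp switch faulted=occurs → not all inputs occur → does not occur.
Quench path inoperative [AND]: Redundant controller malfunctions=occurs, Cooling jacket inoperative=not → not all inputs occur → does not occur.
Agitation branch inoperative [OR]: Rupture disc faulted=not, Temperature probe degraded=occurs → at least one input occurs → occurs.
Temperature loop inoperative [OR]: Lower quench valve failed=occurs, North chilled-water valve is out=not, A jacket pump fails=not, Coolant supply stuck=not → at least one input occurs → occurs.
Interlock chain fails [AND]: Temperature loop inoperative=occurs, Backup agitator degraded=occurs → all inputs occur → occurs.
Chemical batch overheats [AND]: Quench path inoperative=not, Agitation branch inoperative=occurs, Interlock chain fails=occurs → not all inputs occur → does not occur.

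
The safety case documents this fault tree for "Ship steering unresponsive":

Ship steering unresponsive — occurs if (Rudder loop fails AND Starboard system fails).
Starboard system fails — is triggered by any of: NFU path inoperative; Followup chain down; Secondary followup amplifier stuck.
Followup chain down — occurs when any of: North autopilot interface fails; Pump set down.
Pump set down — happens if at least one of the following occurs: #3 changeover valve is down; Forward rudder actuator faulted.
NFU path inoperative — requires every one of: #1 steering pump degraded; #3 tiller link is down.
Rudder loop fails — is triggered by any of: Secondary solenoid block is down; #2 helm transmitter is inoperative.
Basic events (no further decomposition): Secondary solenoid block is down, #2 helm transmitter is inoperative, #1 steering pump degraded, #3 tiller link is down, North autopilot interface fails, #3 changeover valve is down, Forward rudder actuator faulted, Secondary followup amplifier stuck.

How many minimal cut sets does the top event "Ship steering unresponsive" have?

10

Rudder loop fails [OR]: union of children's cut sets → 2 cut set(s).
NFU path inoperative [AND]: one cut set from each child combined → 1 × 1 = 1 cut set(s).
Pump set down [OR]: union of children's cut sets → 2 cut set(s).
Followup chain down [OR]: union of children's cut sets → 3 cut set(s).
Starboard system fails [OR]: union of children's cut sets → 5 cut set(s).
Ship steering unresponsive [AND]: one cut set from each child combined → 2 × 5 = 10 cut set(s).
Minimal cut sets: {#1 steering pump degraded, #3 tiller link is down, Secondary solenoid block is down}; {North autopilot interface fails, Secondary solenoid block is down}; {#3 changeover valve is down, Secondary solenoid block is down}; {Forward rudder actuator faulted, Secondary solenoid block is down}; {Secondary followup amplifier stuck, Secondary solenoid block is down}; {#1 steering pump degraded, #2 helm transmitter is inoperative, #3 tiller link is down}; {#2 helm transmitter is inoperative, North autopilot interface fails}; {#2 helm transmitter is inoperative, #3 changeover valve is down}; {#2 helm transmitter is inoperative, Forward rudder actuator faulted}; {#2 helm transmitter is inoperative, Secondary followup amplifier stuck}.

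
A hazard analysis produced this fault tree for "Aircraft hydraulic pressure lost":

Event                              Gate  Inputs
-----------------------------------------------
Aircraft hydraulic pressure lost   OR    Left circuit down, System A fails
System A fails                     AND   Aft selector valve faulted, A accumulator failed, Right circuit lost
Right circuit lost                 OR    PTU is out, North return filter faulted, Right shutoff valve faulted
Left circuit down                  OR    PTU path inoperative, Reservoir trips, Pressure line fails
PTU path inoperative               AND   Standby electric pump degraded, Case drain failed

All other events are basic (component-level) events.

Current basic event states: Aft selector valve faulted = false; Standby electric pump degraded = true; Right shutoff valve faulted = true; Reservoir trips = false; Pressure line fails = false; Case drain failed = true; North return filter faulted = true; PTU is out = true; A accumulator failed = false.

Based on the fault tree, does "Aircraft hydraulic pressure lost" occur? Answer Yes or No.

PTU path inoperative [AND]: Standby electric pump degraded=occurs, Case drain failed=occurs → all inputs occur → occurs.
Left circuit down [OR]: PTU path inoperative=occurs, Reservoir trips=not, Pressure line fails=not → at least one input occurs → occurs.
Right circuit lost [OR]: PTU is out=occurs, North return filter faulted=occurs, Right shutoff valve faulted=occurs → at least one input occurs → occurs.
System A fails [AND]: Aft selector valve faulted=not, A accumulator failed=not, Right circuit lost=occurs → not all inputs occur → does not occur.
Aircraft hydraulic pressure lost [OR]: Left circuit down=occurs, System A fails=not → at least one input occurs → occurs.

Yes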